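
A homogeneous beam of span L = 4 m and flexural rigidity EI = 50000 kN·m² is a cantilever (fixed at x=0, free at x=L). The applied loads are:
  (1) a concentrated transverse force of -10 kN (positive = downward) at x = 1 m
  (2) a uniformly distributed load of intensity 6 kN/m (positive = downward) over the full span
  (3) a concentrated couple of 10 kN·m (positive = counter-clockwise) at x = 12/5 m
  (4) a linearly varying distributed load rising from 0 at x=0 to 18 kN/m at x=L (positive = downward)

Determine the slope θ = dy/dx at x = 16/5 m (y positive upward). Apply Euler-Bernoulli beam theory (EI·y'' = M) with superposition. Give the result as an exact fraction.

Load 1 — point force P=-10 kN at a=1 m (b=L-a=3):
  θ_1 = -Pa²/(2EI)  [x>a] = -(-10)·1²/(2·50000) = 1/10000 rad
Load 2 — uniform load w=6 kN/m over full span:
  θ_2 = -wx(x²-3Lx+3L²)/(6EI) = -6·(16/5)·((16/5)²-3·4·(16/5)+3·4²)/(6·50000) = -496/390625 rad
Load 3 — applied couple M₀=10 kN·m at a=12/5 m (b=L-a=8/5):
  θ_3 = M₀a/EI  [x>a] = 10·(12/5)/50000 = 3/6250 rad
Load 4 — triangular load w₀=18 kN/m (0→w₀ over full span):
  θ_4 = (w₀Lx²/4-w₀L²x/3-w₀x⁴/(24L))/EI = (18·4·(16/5)²/4-18·4²·(16/5)/3-18·(16/5)⁴/(24·4))/50000 = -5568/1953125 rad
Superposition: θ = Σ θ_i = -110643/31250000 rad ≈ -0.003541 rad

θ(16/5) = -110643/31250000 rad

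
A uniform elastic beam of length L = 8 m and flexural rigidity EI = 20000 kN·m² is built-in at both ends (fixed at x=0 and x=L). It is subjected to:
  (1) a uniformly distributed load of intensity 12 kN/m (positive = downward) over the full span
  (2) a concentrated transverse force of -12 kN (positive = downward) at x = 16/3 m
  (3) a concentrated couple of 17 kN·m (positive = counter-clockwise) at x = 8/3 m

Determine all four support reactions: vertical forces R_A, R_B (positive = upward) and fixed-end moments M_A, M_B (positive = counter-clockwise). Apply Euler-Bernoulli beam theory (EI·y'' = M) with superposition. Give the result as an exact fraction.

Load 1 — uniform load w=12 kN/m over full span:
  R_A = wL/2 = 12·8/2 = 48 kN
  M_A = wL²/12 = 12·8²/12 = 64 kN·m
  R_B = wL/2 = 12·8/2 = 48 kN
  M_B = -wL²/12 = -12·8²/12 = -64 kN·m
Load 2 — point force P=-12 kN at a=16/3 m (b=L-a=8/3):
  R_A = Pb²(3a+b)/L³ = (-12)·(8/3)²·(3·(16/3)+(8/3))/8³ = -28/9 kN
  M_A = Pab²/L² = (-12)·(16/3)·(8/3)²/8² = -64/9 kN·m
  R_B = Pa²(a+3b)/L³ = (-12)·(16/3)²·((16/3)+3·(8/3))/8³ = -80/9 kN
  M_B = -Pa²b/L² = -(-12)·(16/3)²·(8/3)/8² = 128/9 kN·m
Load 3 — applied couple M₀=17 kN·m at a=8/3 m (b=L-a=16/3):
  R_A = 6M₀ab/L³ = 6·17·(8/3)·(16/3)/8³ = 17/6 kN
  M_A = M₀b(2a-b)/L² = 17·(16/3)·(2·(8/3)-(16/3))/8² = 0 kN·m
  R_B = -6M₀ab/L³ = -6·17·(8/3)·(16/3)/8³ = -17/6 kN
  M_B = M₀a(2b-a)/L² = 17·(8/3)·(2·(16/3)-(8/3))/8² = 17/3 kN·m
Superposition: R_A = 859/18 kN, M_A = 512/9 kN·m, R_B = 653/18 kN, M_B = -397/9 kN·m

R_A = 859/18 kN, M_A = 512/9 kN·m, R_B = 653/18 kN, M_B = -397/9 kN·m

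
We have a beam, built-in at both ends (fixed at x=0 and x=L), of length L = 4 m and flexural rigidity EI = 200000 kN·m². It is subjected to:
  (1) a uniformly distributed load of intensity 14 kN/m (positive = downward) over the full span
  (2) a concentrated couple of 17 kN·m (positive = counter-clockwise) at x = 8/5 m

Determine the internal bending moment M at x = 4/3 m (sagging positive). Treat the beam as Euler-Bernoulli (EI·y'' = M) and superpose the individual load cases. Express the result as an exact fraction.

Load 1 — uniform load w=14 kN/m over full span:
  M_1 = wLx/2 - wL²/12 - wx²/2 = 14·4·(4/3)/2 - 14·4²/12 - 14·(4/3)²/2 = 56/9 kN·m
Load 2 — applied couple M₀=17 kN·m at a=8/5 m (b=L-a=12/5):
  M_2 = R_Ax - M_A  [x≤a] with R_A=153/25, M_A=51/25 = (153/25)·(4/3) - (51/25) = 153/25 kN·m
Superposition: M = Σ M_i = 2777/225 kN·m ≈ 12.342222 kN·m

M(4/3) = 2777/225 kN·m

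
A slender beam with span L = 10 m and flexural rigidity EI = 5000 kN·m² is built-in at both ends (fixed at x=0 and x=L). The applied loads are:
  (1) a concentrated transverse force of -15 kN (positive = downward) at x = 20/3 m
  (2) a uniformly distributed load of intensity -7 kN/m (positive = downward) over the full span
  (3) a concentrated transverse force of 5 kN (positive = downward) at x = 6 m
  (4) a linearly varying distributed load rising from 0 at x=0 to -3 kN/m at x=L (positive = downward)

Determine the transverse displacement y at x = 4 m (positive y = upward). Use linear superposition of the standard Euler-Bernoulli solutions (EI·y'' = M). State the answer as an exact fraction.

y(4) = 3887/84375 m

Load 1 — point force P=-15 kN at a=20/3 m (b=L-a=10/3):
  y_1 = -Pb²x²(3aL-(3a+b)x)/(6L³EI)  [x≤a] = -(-15)·(10/3)²·4²·(3·(20/3)·10-(3·(20/3)+(10/3))·4)/(6·10³·5000) = 32/3375 m
Load 2 — uniform load w=-7 kN/m over full span:
  y_2 = -wx²(L-x)²/(24EI) = -(-7)·4²·(10-4)²/(24·5000) = 21/625 m
Load 3 — point force P=5 kN at a=6 m (b=L-a=4):
  y_3 = -Pb²x²(3aL-(3a+b)x)/(6L³EI)  [x≤a] = -5·4²·4²·(3·6·10-(3·6+4)·4)/(6·10³·5000) = -184/46875 m
Load 4 — triangular load w₀=-3 kN/m (0→w₀ over full span):
  y_4 = -w₀x²(L-x)²(x+2L)/(120LEI) = -(-3)·4²·(10-4)²·(4+2·10)/(120·10·5000) = 108/15625 m
Superposition: y = Σ y_i = 3887/84375 m ≈ 0.046068 m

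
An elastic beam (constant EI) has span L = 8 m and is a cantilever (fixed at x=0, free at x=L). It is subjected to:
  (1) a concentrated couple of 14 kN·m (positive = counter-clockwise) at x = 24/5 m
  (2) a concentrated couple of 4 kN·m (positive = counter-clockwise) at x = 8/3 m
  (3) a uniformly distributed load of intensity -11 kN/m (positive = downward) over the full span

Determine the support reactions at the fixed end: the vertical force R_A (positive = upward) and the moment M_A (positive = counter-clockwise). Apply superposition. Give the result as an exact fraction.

Load 1 — applied couple M₀=14 kN·m at a=24/5 m (b=L-a=16/5):
  R_A = 0 kN
  M_A = -M₀ = -14 kN·m
Load 2 — applied couple M₀=4 kN·m at a=8/3 m (b=L-a=16/3):
  R_A = 0 kN
  M_A = -M₀ = -4 kN·m
Load 3 — uniform load w=-11 kN/m over full span:
  R_A = wL = (-11)·8 = -88 kN
  M_A = wL²/2 = (-11)·8²/2 = -352 kN·m
Superposition: R_A = -88 kN, M_A = -370 kN·m

R_A = -88 kN, M_A = -370 kN·m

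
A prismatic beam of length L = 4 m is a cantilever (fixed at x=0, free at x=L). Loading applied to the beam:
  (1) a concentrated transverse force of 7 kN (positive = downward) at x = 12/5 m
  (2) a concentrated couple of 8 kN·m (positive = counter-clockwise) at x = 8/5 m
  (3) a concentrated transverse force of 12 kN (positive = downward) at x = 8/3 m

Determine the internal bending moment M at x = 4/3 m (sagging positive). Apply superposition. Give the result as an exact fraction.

Load 1 — point force P=7 kN at a=12/5 m (b=L-a=8/5):
  M_1 = -P(a-x)  [x≤a] = -7·((12/5)-(4/3)) = -112/15 kN·m
Load 2 — applied couple M₀=8 kN·m at a=8/5 m (b=L-a=12/5):
  M_2 = M₀  [x≤a] = 8 = 8 kN·m
Load 3 — point force P=12 kN at a=8/3 m (b=L-a=4/3):
  M_3 = -P(a-x)  [x≤a] = -12·((8/3)-(4/3)) = -16 kN·m
Superposition: M = Σ M_i = -232/15 kN·m ≈ -15.466667 kN·m

M(4/3) = -232/15 kN·m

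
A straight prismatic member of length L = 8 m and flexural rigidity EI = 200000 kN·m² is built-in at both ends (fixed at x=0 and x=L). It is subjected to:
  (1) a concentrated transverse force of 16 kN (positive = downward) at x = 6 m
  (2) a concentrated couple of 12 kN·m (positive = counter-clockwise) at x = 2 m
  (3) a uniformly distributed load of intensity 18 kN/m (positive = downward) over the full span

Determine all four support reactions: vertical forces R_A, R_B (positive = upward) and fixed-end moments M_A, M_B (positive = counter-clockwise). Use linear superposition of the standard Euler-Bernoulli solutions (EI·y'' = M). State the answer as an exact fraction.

Load 1 — point force P=16 kN at a=6 m (b=L-a=2):
  R_A = Pb²(3a+b)/L³ = 16·2²·(3·6+2)/8³ = 5/2 kN
  M_A = Pab²/L² = 16·6·2²/8² = 6 kN·m
  R_B = Pa²(a+3b)/L³ = 16·6²·(6+3·2)/8³ = 27/2 kN
  M_B = -Pa²b/L² = -16·6²·2/8² = -18 kN·m
Load 2 — applied couple M₀=12 kN·m at a=2 m (b=L-a=6):
  R_A = 6M₀ab/L³ = 6·12·2·6/8³ = 27/16 kN
  M_A = M₀b(2a-b)/L² = 12·6·(2·2-6)/8² = -9/4 kN·m
  R_B = -6M₀ab/L³ = -6·12·2·6/8³ = -27/16 kN
  M_B = M₀a(2b-a)/L² = 12·2·(2·6-2)/8² = 15/4 kN·m
Load 3 — uniform load w=18 kN/m over full span:
  R_A = wL/2 = 18·8/2 = 72 kN
  M_A = wL²/12 = 18·8²/12 = 96 kN·m
  R_B = wL/2 = 18·8/2 = 72 kN
  M_B = -wL²/12 = -18·8²/12 = -96 kN·m
Superposition: R_A = 1219/16 kN, M_A = 399/4 kN·m, R_B = 1341/16 kN, M_B = -441/4 kN·m

R_A = 1219/16 kN, M_A = 399/4 kN·m, R_B = 1341/16 kN, M_B = -441/4 kN·m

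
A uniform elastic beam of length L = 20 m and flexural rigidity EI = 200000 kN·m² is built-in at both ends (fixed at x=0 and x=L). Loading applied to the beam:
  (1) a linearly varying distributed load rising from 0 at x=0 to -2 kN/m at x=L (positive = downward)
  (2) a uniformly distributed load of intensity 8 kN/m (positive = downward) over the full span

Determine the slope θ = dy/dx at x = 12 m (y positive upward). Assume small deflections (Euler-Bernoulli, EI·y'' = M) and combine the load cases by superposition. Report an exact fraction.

Load 1 — triangular load w₀=-2 kN/m (0→w₀ over full span):
  θ_1 = -w₀(2x(L-x)(L-2x)(x+2L)+x²(L-x)²)/(120LEI) = -(-2)·(2·12·(20-12)·(20-2·12)·(12+2·20)+12²·(20-12)²)/(120·20·200000) = -2/15625 rad
Load 2 — uniform load w=8 kN/m over full span:
  θ_2 = -wx(L-x)(L-2x)/(12EI) = -8·12·(20-12)·(20-2·12)/(12·200000) = 4/3125 rad
Superposition: θ = Σ θ_i = 18/15625 rad ≈ 0.001152 rad

θ(12) = 18/15625 rad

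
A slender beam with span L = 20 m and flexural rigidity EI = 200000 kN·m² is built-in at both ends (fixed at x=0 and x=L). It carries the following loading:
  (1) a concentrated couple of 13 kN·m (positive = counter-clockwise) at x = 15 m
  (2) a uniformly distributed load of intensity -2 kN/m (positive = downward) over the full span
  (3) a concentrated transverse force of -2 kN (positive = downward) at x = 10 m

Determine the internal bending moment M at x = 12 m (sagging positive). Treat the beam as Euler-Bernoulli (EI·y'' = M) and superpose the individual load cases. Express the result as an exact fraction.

M(12) = -6629/240 kN·m

Load 1 — applied couple M₀=13 kN·m at a=15 m (b=L-a=5):
  M_1 = R_Ax - M_A  [x≤a] with R_A=117/160, M_A=65/16 = (117/160)·12 - (65/16) = 377/80 kN·m
Load 2 — uniform load w=-2 kN/m over full span:
  M_2 = wLx/2 - wL²/12 - wx²/2 = (-2)·20·12/2 - (-2)·20²/12 - (-2)·12²/2 = -88/3 kN·m
Load 3 — point force P=-2 kN at a=10 m (b=L-a=10):
  M_3 = Pa²(a+3b)(L-x)/L³ - Pa²b/L²  [x>a] = (-2)·10²·(10+3·10)·(20-12)/20³ - (-2)·10²·10/20² = -3 kN·m
Superposition: M = Σ M_i = -6629/240 kN·m ≈ -27.620833 kN·m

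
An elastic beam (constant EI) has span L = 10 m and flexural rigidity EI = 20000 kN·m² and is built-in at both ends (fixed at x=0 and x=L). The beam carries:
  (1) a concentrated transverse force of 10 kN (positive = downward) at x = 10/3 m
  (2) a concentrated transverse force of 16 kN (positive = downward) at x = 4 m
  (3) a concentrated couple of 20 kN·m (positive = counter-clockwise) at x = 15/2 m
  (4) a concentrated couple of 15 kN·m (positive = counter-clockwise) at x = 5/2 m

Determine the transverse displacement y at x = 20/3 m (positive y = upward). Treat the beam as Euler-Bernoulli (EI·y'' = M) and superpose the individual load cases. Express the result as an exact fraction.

y(20/3) = -1537361/349920000 m

Load 1 — point force P=10 kN at a=10/3 m (b=L-a=20/3):
  y_1 = -Pa²(L-x)²(3bL-(3b+a)(L-x))/(6L³EI)  [x>a] = -10·(10/3)²·(10-(20/3))²·(3·(20/3)·10-(3·(20/3)+(10/3))·(10-(20/3)))/(6·10³·20000) = -11/8748 m
Load 2 — point force P=16 kN at a=4 m (b=L-a=6):
  y_2 = -Pa²(L-x)²(3bL-(3b+a)(L-x))/(6L³EI)  [x>a] = -16·4²·(10-(20/3))²·(3·6·10-(3·6+4)·(10-(20/3)))/(6·10³·20000) = -128/50625 m
Load 3 — applied couple M₀=20 kN·m at a=15/2 m (b=L-a=5/2):
  y_3 = (R_Ax³/6 - M_Ax²/2)/EI  [x≤a] with R_A=9/4, M_A=25/4 = ((9/4)·(20/3)³/6 - (25/4)·(20/3)²/2)/20000 = -1/720 m
Load 4 — applied couple M₀=15 kN·m at a=5/2 m (b=L-a=15/2):
  y_4 = (R_Ax³/6 - M_Ax²/2 - M₀(x-a)²/2)/EI  [x>a] with R_A=27/16, M_A=-45/16 = ((27/16)·(20/3)³/6 - (-45/16)·(20/3)²/2 - 15·((20/3)-(5/2))²/2)/20000 = 1/1280 m
Superposition: y = Σ y_i = -1537361/349920000 m ≈ -0.004393 m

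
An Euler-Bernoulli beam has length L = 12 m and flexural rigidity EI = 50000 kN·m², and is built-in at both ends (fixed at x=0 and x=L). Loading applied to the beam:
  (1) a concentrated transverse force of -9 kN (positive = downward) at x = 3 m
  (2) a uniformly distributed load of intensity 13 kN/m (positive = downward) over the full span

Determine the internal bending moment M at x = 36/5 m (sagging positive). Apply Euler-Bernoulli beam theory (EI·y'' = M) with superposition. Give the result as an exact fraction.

M(36/5) = 26781/400 kN·m

Load 1 — point force P=-9 kN at a=3 m (b=L-a=9):
  M_1 = Pa²(a+3b)(L-x)/L³ - Pa²b/L²  [x>a] = (-9)·3²·(3+3·9)·(12-(36/5))/12³ - (-9)·3²·9/12² = -27/16 kN·m
Load 2 — uniform load w=13 kN/m over full span:
  M_2 = wLx/2 - wL²/12 - wx²/2 = 13·12·(36/5)/2 - 13·12²/12 - 13·(36/5)²/2 = 1716/25 kN·m
Superposition: M = Σ M_i = 26781/400 kN·m ≈ 66.952500 kN·m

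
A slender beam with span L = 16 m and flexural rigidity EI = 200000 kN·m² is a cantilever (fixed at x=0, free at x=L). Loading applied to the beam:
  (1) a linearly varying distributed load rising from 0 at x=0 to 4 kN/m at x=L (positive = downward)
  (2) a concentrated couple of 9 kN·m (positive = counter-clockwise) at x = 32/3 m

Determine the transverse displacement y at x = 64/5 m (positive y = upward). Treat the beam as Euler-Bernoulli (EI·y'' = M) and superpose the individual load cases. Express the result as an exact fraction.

y(64/5) = -12287288/146484375 m

Load 1 — triangular load w₀=4 kN/m (0→w₀ over full span):
  y_1 = (w₀Lx³/12-w₀L²x²/6-w₀x⁵/(120L))/EI = (4·16·(64/5)³/12-4·16²·(64/5)²/6-4·(64/5)⁵/(120·16))/200000 = -12812288/146484375 m
Load 2 — applied couple M₀=9 kN·m at a=32/3 m (b=L-a=16/3):
  y_2 = M₀a(2x-a)/(2EI)  [x>a] = 9·(32/3)·(2·(64/5)-(32/3))/(2·200000) = 56/15625 m
Superposition: y = Σ y_i = -12287288/146484375 m ≈ -0.083881 m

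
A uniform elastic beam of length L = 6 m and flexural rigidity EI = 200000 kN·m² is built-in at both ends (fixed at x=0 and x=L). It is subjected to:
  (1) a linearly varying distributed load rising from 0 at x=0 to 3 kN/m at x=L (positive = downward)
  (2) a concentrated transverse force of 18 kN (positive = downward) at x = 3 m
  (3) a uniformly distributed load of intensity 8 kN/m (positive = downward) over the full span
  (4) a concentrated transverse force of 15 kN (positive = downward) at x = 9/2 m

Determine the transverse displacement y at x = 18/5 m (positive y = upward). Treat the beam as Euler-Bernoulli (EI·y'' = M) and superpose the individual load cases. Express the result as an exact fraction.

y(18/5) = -14247981/50000000000 m

Load 1 — triangular load w₀=3 kN/m (0→w₀ over full span):
  y_1 = -w₀x²(L-x)²(x+2L)/(120LEI) = -3·(18/5)²·(6-(18/5))²·((18/5)+2·6)/(120·6·200000) = -9477/390625000 m
Load 2 — point force P=18 kN at a=3 m (b=L-a=3):
  y_2 = -Pa²(L-x)²(3bL-(3b+a)(L-x))/(6L³EI)  [x>a] = -18·3²·(6-(18/5))²·(3·3·6-(3·3+3)·(6-(18/5)))/(6·6³·200000) = -567/6250000 m
Load 3 — uniform load w=8 kN/m over full span:
  y_3 = -wx²(L-x)²/(24EI) = -8·(18/5)²·(6-(18/5))²/(24·200000) = -243/1953125 m
Load 4 — point force P=15 kN at a=9/2 m (b=L-a=3/2):
  y_4 = -Pb²x²(3aL-(3a+b)x)/(6L³EI)  [x≤a] = -15·(3/2)²·(18/5)²·(3·(9/2)·6-(3·(9/2)+(3/2))·(18/5))/(6·6³·200000) = -729/16000000 m
Superposition: y = Σ y_i = -14247981/50000000000 m ≈ -0.000285 m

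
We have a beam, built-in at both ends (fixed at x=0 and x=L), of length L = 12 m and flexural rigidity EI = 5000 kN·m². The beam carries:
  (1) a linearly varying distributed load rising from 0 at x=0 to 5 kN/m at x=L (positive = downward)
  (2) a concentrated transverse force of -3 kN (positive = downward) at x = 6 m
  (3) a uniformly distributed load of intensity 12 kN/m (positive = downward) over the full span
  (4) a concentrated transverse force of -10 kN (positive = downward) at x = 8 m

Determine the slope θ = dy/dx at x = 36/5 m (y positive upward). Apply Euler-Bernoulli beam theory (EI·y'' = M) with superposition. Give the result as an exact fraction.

Load 1 — triangular load w₀=5 kN/m (0→w₀ over full span):
  θ_1 = -w₀(2x(L-x)(L-2x)(x+2L)+x²(L-x)²)/(120LEI) = -5·(2·(36/5)·(12-(36/5))·(12-2·(36/5))·((36/5)+2·12)+(36/5)²·(12-(36/5))²)/(120·12·5000) = 216/78125 rad
Load 2 — point force P=-3 kN at a=6 m (b=L-a=6):
  θ_2 = Pa²(L-x)(2bL-(3b+a)(L-x))/(2L³EI)  [x>a] = (-3)·6²·(12-(36/5))·(2·6·12-(3·6+6)·(12-(36/5)))/(2·12³·5000) = -27/31250 rad
Load 3 — uniform load w=12 kN/m over full span:
  θ_3 = -wx(L-x)(L-2x)/(12EI) = -12·(36/5)·(12-(36/5))·(12-2·(36/5))/(12·5000) = 1296/78125 rad
Load 4 — point force P=-10 kN at a=8 m (b=L-a=4):
  θ_4 = -Pb²x(2aL-(3a+b)x)/(2L³EI)  [x≤a] = -(-10)·4²·(36/5)·(2·8·12-(3·8+4)·(36/5))/(2·12³·5000) = -2/3125 rad
Superposition: θ = Σ θ_i = 2789/156250 rad ≈ 0.017850 rad

θ(36/5) = 2789/156250 rad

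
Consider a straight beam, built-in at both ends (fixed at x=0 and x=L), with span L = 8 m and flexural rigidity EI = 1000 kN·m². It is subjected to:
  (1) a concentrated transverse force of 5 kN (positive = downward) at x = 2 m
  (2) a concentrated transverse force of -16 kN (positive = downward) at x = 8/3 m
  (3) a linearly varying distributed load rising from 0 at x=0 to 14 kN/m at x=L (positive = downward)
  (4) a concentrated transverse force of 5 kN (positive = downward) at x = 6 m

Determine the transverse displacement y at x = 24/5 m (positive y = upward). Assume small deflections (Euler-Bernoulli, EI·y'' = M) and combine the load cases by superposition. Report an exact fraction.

y(24/5) = -18417337/316406250 m

Load 1 — point force P=5 kN at a=2 m (b=L-a=6):
  y_1 = -Pa²(L-x)²(3bL-(3b+a)(L-x))/(6L³EI)  [x>a] = -5·2²·(8-(24/5))²·(3·6·8-(3·6+2)·(8-(24/5)))/(6·8³·1000) = -2/375 m
Load 2 — point force P=-16 kN at a=8/3 m (b=L-a=16/3):
  y_2 = -Pa²(L-x)²(3bL-(3b+a)(L-x))/(6L³EI)  [x>a] = -(-16)·(8/3)²·(8-(24/5))²·(3·(16/3)·8-(3·(16/3)+(8/3))·(8-(24/5)))/(6·8³·1000) = 32768/1265625 m
Load 3 — triangular load w₀=14 kN/m (0→w₀ over full span):
  y_3 = -w₀x²(L-x)²(x+2L)/(120LEI) = -14·(24/5)²·(8-(24/5))²·((24/5)+2·8)/(120·8·1000) = -139776/1953125 m
Load 4 — point force P=5 kN at a=6 m (b=L-a=2):
  y_4 = -Pb²x²(3aL-(3a+b)x)/(6L³EI)  [x≤a] = -5·2²·(24/5)²·(3·6·8-(3·6+2)·(24/5))/(6·8³·1000) = -9/1250 m
Superposition: y = Σ y_i = -18417337/316406250 m ≈ -0.058208 m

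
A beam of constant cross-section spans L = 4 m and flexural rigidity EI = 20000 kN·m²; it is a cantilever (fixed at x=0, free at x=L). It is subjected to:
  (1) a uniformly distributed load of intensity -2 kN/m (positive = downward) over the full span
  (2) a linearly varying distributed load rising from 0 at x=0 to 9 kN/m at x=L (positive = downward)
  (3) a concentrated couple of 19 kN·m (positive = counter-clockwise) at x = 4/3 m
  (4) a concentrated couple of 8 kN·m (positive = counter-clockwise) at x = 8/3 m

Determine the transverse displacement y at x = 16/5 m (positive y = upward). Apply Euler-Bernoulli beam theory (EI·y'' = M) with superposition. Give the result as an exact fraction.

Load 1 — uniform load w=-2 kN/m over full span:
  y_1 = -wx²(x²-4Lx+6L²)/(24EI) = -(-2)·(16/5)²·((16/5)²-4·4·(16/5)+6·4²)/(24·20000) = 2752/1171875 m
Load 2 — triangular load w₀=9 kN/m (0→w₀ over full span):
  y_2 = (w₀Lx³/12-w₀L²x²/6-w₀x⁵/(120L))/EI = (9·4·(16/5)³/12-9·4²·(16/5)²/6-9·(16/5)⁵/(120·4))/20000 = -75072/9765625 m
Load 3 — applied couple M₀=19 kN·m at a=4/3 m (b=L-a=8/3):
  y_3 = M₀a(2x-a)/(2EI)  [x>a] = 19·(4/3)·(2·(16/5)-(4/3))/(2·20000) = 361/112500 m
Load 4 — applied couple M₀=8 kN·m at a=8/3 m (b=L-a=4/3):
  y_4 = M₀a(2x-a)/(2EI)  [x>a] = 8·(8/3)·(2·(16/5)-(8/3))/(2·20000) = 56/28125 m
Superposition: y = Σ y_i = -16289/117187500 m ≈ -0.000139 m

y(16/5) = -16289/117187500 m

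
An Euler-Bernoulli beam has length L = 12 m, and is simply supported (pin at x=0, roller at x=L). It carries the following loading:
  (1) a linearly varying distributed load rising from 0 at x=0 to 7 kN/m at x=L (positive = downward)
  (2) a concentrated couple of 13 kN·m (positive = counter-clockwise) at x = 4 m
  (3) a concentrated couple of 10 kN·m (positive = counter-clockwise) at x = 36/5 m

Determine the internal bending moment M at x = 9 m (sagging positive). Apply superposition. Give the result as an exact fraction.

M(9) = 395/8 kN·m

Load 1 — triangular load w₀=7 kN/m (0→w₀ over full span):
  M_1 = w₀Lx/6 - w₀x³/(6L) = 7·12·9/6 - 7·9³/(6·12) = 441/8 kN·m
Load 2 — applied couple M₀=13 kN·m at a=4 m (b=L-a=8):
  M_2 = M₀x/L - M₀  [x>a] = 13·9/12 - 13 = -13/4 kN·m
Load 3 — applied couple M₀=10 kN·m at a=36/5 m (b=L-a=24/5):
  M_3 = M₀x/L - M₀  [x>a] = 10·9/12 - 10 = -5/2 kN·m
Superposition: M = Σ M_i = 395/8 kN·m ≈ 49.375000 kN·m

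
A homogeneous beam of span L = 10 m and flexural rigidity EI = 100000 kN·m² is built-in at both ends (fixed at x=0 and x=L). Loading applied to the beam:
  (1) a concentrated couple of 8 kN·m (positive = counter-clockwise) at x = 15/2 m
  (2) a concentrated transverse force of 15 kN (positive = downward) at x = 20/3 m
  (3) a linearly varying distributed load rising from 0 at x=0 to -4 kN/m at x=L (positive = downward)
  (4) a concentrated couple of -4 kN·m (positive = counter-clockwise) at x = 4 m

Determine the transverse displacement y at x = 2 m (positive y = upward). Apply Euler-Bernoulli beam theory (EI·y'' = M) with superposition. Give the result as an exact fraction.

y(2) = -6317/337500000 m

Load 1 — applied couple M₀=8 kN·m at a=15/2 m (b=L-a=5/2):
  y_1 = (R_Ax³/6 - M_Ax²/2)/EI  [x≤a] with R_A=9/10, M_A=5/2 = ((9/10)·2³/6 - (5/2)·2²/2)/100000 = -19/500000 m
Load 2 — point force P=15 kN at a=20/3 m (b=L-a=10/3):
  y_2 = -Pb²x²(3aL-(3a+b)x)/(6L³EI)  [x≤a] = -15·(10/3)²·2²·(3·(20/3)·10-(3·(20/3)+(10/3))·2)/(6·10³·100000) = -23/135000 m
Load 3 — triangular load w₀=-4 kN/m (0→w₀ over full span):
  y_3 = -w₀x²(L-x)²(x+2L)/(120LEI) = -(-4)·2²·(10-2)²·(2+2·10)/(120·10·100000) = 44/234375 m
Load 4 — applied couple M₀=-4 kN·m at a=4 m (b=L-a=6):
  y_4 = (R_Ax³/6 - M_Ax²/2)/EI  [x≤a] with R_A=-72/125, M_A=-12/25 = ((-72/125)·2³/6 - (-12/25)·2²/2)/100000 = 3/1562500 m
Superposition: y = Σ y_i = -6317/337500000 m ≈ -0.000019 m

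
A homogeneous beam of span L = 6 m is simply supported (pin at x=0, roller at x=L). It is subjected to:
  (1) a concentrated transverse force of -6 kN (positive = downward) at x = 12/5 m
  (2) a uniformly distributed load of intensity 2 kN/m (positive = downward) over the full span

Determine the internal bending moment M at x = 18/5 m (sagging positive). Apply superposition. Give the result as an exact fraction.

M(18/5) = 72/25 kN·m

Load 1 — point force P=-6 kN at a=12/5 m (b=L-a=18/5):
  M_1 = Pa(L-x)/L  [x>a] = (-6)·(12/5)·(6-(18/5))/6 = -144/25 kN·m
Load 2 — uniform load w=2 kN/m over full span:
  M_2 = wx(L-x)/2 = 2·(18/5)·(6-(18/5))/2 = 216/25 kN·m
Superposition: M = Σ M_i = 72/25 kN·m ≈ 2.880000 kN·m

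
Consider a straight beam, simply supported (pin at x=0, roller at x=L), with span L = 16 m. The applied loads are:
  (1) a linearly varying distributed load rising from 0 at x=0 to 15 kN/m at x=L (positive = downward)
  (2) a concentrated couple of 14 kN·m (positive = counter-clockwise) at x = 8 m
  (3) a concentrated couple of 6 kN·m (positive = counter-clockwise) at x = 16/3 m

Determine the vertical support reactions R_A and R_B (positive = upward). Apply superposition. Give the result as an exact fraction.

Load 1 — triangular load w₀=15 kN/m (0→w₀ over full span):
  R_A = w₀L/6 = 15·16/6 = 40 kN
  R_B = w₀L/3 = 15·16/3 = 80 kN
Load 2 — applied couple M₀=14 kN·m at a=8 m (b=L-a=8):
  R_A = M₀/L = 14/16 = 7/8 kN
  R_B = -M₀/L = -14/16 = -7/8 kN
Load 3 — applied couple M₀=6 kN·m at a=16/3 m (b=L-a=32/3):
  R_A = M₀/L = 6/16 = 3/8 kN
  R_B = -M₀/L = -6/16 = -3/8 kN
Superposition: R_A = 165/4 kN, R_B = 315/4 kN

R_A = 165/4 kN, R_B = 315/4 kN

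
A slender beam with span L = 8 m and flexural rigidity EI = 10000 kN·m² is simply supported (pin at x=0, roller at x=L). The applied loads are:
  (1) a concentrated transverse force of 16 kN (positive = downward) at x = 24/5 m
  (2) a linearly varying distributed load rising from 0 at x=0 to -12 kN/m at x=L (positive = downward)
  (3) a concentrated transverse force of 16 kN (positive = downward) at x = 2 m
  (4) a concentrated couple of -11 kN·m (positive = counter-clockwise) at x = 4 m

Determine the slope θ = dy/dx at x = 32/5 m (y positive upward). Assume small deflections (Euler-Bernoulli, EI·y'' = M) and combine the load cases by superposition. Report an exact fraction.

θ(32/5) = -24977/18750000 rad

Load 1 — point force P=16 kN at a=24/5 m (b=L-a=16/5):
  θ_1 = -Pa(2L²-6Lx+3x²+a²)/(6LEI)  [x>a] = -16·(24/5)·(2·8²-6·8·(32/5)+3·(32/5)²+(24/5)²)/(6·8·10000) = 416/78125 rad
Load 2 — triangular load w₀=-12 kN/m (0→w₀ over full span):
  θ_2 = -w₀(7L⁴-30L²x²+15x⁴)/(360LEI) = -(-12)·(7·8⁴-30·8²·(32/5)²+15·(32/5)⁴)/(360·8·10000) = -12112/1171875 rad
Load 3 — point force P=16 kN at a=2 m (b=L-a=6):
  θ_3 = -Pa(2L²-6Lx+3x²+a²)/(6LEI)  [x>a] = -16·2·(2·8²-6·8·(32/5)+3·(32/5)²+2²)/(6·8·10000) = 109/31250 rad
Load 4 — applied couple M₀=-11 kN·m at a=4 m (b=L-a=4):
  θ_4 = (M₀x²/(2L)-M₀(x-a)+C₁)/EI  [x>a] with C₁=M₀(3b²-L²)/(6L)=11/3 = ((-11)·(32/5)²/(2·8)-(-11)·((32/5)-4)+(11/3))/10000 = 143/750000 rad
Superposition: θ = Σ θ_i = -24977/18750000 rad ≈ -0.001332 rad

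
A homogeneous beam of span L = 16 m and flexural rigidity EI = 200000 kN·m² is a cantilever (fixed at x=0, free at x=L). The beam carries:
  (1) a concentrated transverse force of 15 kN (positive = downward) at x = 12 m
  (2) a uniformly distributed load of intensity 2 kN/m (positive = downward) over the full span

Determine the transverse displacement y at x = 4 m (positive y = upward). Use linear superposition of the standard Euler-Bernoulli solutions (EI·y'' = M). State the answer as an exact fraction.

y(4) = -47/3125 m

Load 1 — point force P=15 kN at a=12 m (b=L-a=4):
  y_1 = -Px²(3a-x)/(6EI)  [x≤a] = -15·4²·(3·12-4)/(6·200000) = -4/625 m
Load 2 — uniform load w=2 kN/m over full span:
  y_2 = -wx²(x²-4Lx+6L²)/(24EI) = -2·4²·(4²-4·16·4+6·16²)/(24·200000) = -27/3125 m
Superposition: y = Σ y_i = -47/3125 m ≈ -0.015040 m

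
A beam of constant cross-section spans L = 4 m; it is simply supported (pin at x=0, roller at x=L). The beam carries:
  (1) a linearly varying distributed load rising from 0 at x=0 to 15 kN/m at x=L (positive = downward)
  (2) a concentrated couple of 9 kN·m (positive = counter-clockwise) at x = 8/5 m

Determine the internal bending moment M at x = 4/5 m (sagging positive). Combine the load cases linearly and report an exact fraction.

M(4/5) = 237/25 kN·m

Load 1 — triangular load w₀=15 kN/m (0→w₀ over full span):
  M_1 = w₀Lx/6 - w₀x³/(6L) = 15·4·(4/5)/6 - 15·(4/5)³/(6·4) = 192/25 kN·m
Load 2 — applied couple M₀=9 kN·m at a=8/5 m (b=L-a=12/5):
  M_2 = M₀x/L  [x≤a] = 9·(4/5)/4 = 9/5 kN·m
Superposition: M = Σ M_i = 237/25 kN·m ≈ 9.480000 kN·m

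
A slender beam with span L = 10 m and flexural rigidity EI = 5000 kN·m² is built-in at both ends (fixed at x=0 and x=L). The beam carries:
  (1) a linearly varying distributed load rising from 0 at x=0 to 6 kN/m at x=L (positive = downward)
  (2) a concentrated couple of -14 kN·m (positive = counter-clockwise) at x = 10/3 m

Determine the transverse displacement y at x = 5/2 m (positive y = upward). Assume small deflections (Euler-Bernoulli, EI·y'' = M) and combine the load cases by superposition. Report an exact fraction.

y(5/2) = -4093/460800 m

Load 1 — triangular load w₀=6 kN/m (0→w₀ over full span):
  y_1 = -w₀x²(L-x)²(x+2L)/(120LEI) = -6·(5/2)²·(10-(5/2))²·((5/2)+2·10)/(120·10·5000) = -81/10240 m
Load 2 — applied couple M₀=-14 kN·m at a=10/3 m (b=L-a=20/3):
  y_2 = (R_Ax³/6 - M_Ax²/2)/EI  [x≤a] with R_A=-28/15, M_A=0 = ((-28/15)·(5/2)³/6 - 0·(5/2)²/2)/5000 = -7/7200 m
Superposition: y = Σ y_i = -4093/460800 m ≈ -0.008882 m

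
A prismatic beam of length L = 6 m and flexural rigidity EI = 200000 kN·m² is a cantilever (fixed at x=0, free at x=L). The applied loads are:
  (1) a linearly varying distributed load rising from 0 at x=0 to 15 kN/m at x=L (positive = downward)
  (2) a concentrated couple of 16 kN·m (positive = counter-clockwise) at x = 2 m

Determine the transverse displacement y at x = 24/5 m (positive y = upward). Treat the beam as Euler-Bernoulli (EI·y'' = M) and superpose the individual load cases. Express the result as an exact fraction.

Load 1 — triangular load w₀=15 kN/m (0→w₀ over full span):
  y_1 = (w₀Lx³/12-w₀L²x²/6-w₀x⁵/(120L))/EI = (15·6·(24/5)³/12-15·6²·(24/5)²/6-15·(24/5)⁵/(120·6))/200000 = -63342/9765625 m
Load 2 — applied couple M₀=16 kN·m at a=2 m (b=L-a=4):
  y_2 = M₀a(2x-a)/(2EI)  [x>a] = 16·2·(2·(24/5)-2)/(2·200000) = 19/31250 m
Superposition: y = Σ y_i = -114809/19531250 m ≈ -0.005878 m

y(24/5) = -114809/19531250 m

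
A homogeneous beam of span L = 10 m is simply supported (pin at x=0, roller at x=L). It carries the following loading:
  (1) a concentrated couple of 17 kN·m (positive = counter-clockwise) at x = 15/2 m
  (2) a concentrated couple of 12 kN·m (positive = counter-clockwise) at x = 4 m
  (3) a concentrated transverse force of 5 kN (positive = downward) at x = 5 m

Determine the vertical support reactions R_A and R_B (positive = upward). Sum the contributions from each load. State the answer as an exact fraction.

R_A = 27/5 kN, R_B = -2/5 kN

Load 1 — applied couple M₀=17 kN·m at a=15/2 m (b=L-a=5/2):
  R_A = M₀/L = 17/10 kN
  R_B = -M₀/L = -17/10 kN
Load 2 — applied couple M₀=12 kN·m at a=4 m (b=L-a=6):
  R_A = M₀/L = 12/10 = 6/5 kN
  R_B = -M₀/L = -12/10 = -6/5 kN
Load 3 — point force P=5 kN at a=5 m (b=L-a=5):
  R_A = Pb/L = 5·5/10 = 5/2 kN
  R_B = Pa/L = 5·5/10 = 5/2 kN
Superposition: R_A = 27/5 kN, R_B = -2/5 kN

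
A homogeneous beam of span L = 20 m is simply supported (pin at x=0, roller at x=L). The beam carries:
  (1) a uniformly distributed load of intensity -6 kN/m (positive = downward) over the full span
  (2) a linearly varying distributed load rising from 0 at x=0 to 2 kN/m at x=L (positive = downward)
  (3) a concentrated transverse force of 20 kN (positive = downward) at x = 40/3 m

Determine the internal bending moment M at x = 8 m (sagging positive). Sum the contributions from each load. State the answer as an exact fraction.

M(8) = -2848/15 kN·m

Load 1 — uniform load w=-6 kN/m over full span:
  M_1 = wx(L-x)/2 = (-6)·8·(20-8)/2 = -288 kN·m
Load 2 — triangular load w₀=2 kN/m (0→w₀ over full span):
  M_2 = w₀Lx/6 - w₀x³/(6L) = 2·20·8/6 - 2·8³/(6·20) = 224/5 kN·m
Load 3 — point force P=20 kN at a=40/3 m (b=L-a=20/3):
  M_3 = Pbx/L  [x≤a] = 20·(20/3)·8/20 = 160/3 kN·m
Superposition: M = Σ M_i = -2848/15 kN·m ≈ -189.866667 kN·m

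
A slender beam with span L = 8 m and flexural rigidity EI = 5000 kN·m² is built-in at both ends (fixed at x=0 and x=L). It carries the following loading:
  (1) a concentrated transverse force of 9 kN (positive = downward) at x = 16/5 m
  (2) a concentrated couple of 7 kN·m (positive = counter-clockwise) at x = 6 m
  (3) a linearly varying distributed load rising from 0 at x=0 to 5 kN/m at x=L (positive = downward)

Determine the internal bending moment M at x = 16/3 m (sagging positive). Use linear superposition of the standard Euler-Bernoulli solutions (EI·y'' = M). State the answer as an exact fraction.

Load 1 — point force P=9 kN at a=16/5 m (b=L-a=24/5):
  M_1 = Pa²(a+3b)(L-x)/L³ - Pa²b/L²  [x>a] = 9·(16/5)²·((16/5)+3·(24/5))·(8-(16/3))/8³ - 9·(16/5)²·(24/5)/8² = 192/125 kN·m
Load 2 — applied couple M₀=7 kN·m at a=6 m (b=L-a=2):
  M_2 = R_Ax - M_A  [x≤a] with R_A=63/64, M_A=35/16 = (63/64)·(16/3) - (35/16) = 49/16 kN·m
Load 3 — triangular load w₀=5 kN/m (0→w₀ over full span):
  M_3 = 3w₀Lx/20 - w₀L²/30 - w₀x³/(6L) = 3·5·8·(16/3)/20 - 5·8²/30 - 5·(16/3)³/(6·8) = 448/81 kN·m
Superposition: M = Σ M_i = 1640957/162000 kN·m ≈ 10.129364 kN·m

M(16/3) = 1640957/162000 kN·m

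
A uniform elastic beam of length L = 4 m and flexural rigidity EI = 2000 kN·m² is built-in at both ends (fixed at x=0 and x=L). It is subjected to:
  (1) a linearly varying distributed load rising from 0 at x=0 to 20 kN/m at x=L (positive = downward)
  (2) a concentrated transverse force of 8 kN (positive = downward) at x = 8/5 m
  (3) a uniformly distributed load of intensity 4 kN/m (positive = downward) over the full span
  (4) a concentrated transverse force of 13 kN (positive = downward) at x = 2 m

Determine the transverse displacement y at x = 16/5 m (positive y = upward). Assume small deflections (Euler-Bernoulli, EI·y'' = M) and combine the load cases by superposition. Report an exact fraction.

y(16/5) = -25073/7812500 m

Load 1 — triangular load w₀=20 kN/m (0→w₀ over full span):
  y_1 = -w₀x²(L-x)²(x+2L)/(120LEI) = -20·(16/5)²·(4-(16/5))²·((16/5)+2·4)/(120·4·2000) = -1792/1171875 m
Load 2 — point force P=8 kN at a=8/5 m (b=L-a=12/5):
  y_2 = -Pa²(L-x)²(3bL-(3b+a)(L-x))/(6L³EI)  [x>a] = -8·(8/5)²·(4-(16/5))²·(3·(12/5)·4-(3·(12/5)+(8/5))·(4-(16/5)))/(6·4³·2000) = -2176/5859375 m
Load 3 — uniform load w=4 kN/m over full span:
  y_3 = -wx²(L-x)²/(24EI) = -4·(16/5)²·(4-(16/5))²/(24·2000) = -128/234375 m
Load 4 — point force P=13 kN at a=2 m (b=L-a=2):
  y_4 = -Pa²(L-x)²(3bL-(3b+a)(L-x))/(6L³EI)  [x>a] = -13·2²·(4-(16/5))²·(3·2·4-(3·2+2)·(4-(16/5)))/(6·4³·2000) = -143/187500 m
Superposition: y = Σ y_i = -25073/7812500 m ≈ -0.003209 m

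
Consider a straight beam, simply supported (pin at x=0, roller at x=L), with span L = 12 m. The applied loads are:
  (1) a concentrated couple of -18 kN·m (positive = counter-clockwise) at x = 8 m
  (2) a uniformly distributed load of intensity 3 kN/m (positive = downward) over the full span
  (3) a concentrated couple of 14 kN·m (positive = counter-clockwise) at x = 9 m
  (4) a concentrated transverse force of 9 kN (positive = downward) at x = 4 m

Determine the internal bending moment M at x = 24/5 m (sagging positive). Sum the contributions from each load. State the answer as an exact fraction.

M(24/5) = 1796/25 kN·m

Load 1 — applied couple M₀=-18 kN·m at a=8 m (b=L-a=4):
  M_1 = M₀x/L  [x≤a] = (-18)·(24/5)/12 = -36/5 kN·m
Load 2 — uniform load w=3 kN/m over full span:
  M_2 = wx(L-x)/2 = 3·(24/5)·(12-(24/5))/2 = 1296/25 kN·m
Load 3 — applied couple M₀=14 kN·m at a=9 m (b=L-a=3):
  M_3 = M₀x/L  [x≤a] = 14·(24/5)/12 = 28/5 kN·m
Load 4 — point force P=9 kN at a=4 m (b=L-a=8):
  M_4 = Pa(L-x)/L  [x>a] = 9·4·(12-(24/5))/12 = 108/5 kN·m
Superposition: M = Σ M_i = 1796/25 kN·m ≈ 71.840000 kN·m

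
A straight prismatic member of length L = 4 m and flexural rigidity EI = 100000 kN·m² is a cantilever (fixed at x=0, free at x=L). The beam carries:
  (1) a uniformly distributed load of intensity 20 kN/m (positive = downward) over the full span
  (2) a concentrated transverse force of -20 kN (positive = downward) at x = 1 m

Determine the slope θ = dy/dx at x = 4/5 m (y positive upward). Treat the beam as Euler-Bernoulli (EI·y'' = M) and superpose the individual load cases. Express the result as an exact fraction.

θ(4/5) = -443/468750 rad

Load 1 — uniform load w=20 kN/m over full span:
  θ_1 = -wx(x²-3Lx+3L²)/(6EI) = -20·(4/5)·((4/5)²-3·4·(4/5)+3·4²)/(6·100000) = -244/234375 rad
Load 2 — point force P=-20 kN at a=1 m (b=L-a=3):
  θ_2 = -Px(2a-x)/(2EI)  [x≤a] = -(-20)·(4/5)·(2·1-(4/5))/(2·100000) = 3/31250 rad
Superposition: θ = Σ θ_i = -443/468750 rad ≈ -0.000945 rad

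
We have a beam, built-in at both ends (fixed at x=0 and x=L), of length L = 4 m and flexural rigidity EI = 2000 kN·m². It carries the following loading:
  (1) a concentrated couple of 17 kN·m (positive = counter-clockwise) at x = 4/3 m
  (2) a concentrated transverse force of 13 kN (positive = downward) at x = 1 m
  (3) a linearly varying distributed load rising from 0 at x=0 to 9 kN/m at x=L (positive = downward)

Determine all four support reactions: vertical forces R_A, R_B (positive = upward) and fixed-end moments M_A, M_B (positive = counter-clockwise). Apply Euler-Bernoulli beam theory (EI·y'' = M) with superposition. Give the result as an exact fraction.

Load 1 — applied couple M₀=17 kN·m at a=4/3 m (b=L-a=8/3):
  R_A = 6M₀ab/L³ = 6·17·(4/3)·(8/3)/4³ = 17/3 kN
  M_A = M₀b(2a-b)/L² = 17·(8/3)·(2·(4/3)-(8/3))/4² = 0 kN·m
  R_B = -6M₀ab/L³ = -6·17·(4/3)·(8/3)/4³ = -17/3 kN
  M_B = M₀a(2b-a)/L² = 17·(4/3)·(2·(8/3)-(4/3))/4² = 17/3 kN·m
Load 2 — point force P=13 kN at a=1 m (b=L-a=3):
  R_A = Pb²(3a+b)/L³ = 13·3²·(3·1+3)/4³ = 351/32 kN
  M_A = Pab²/L² = 13·1·3²/4² = 117/16 kN·m
  R_B = Pa²(a+3b)/L³ = 13·1²·(1+3·3)/4³ = 65/32 kN
  M_B = -Pa²b/L² = -13·1²·3/4² = -39/16 kN·m
Load 3 — triangular load w₀=9 kN/m (0→w₀ over full span):
  R_A = 3w₀L/20 = 3·9·4/20 = 27/5 kN
  M_A = w₀L²/30 = 9·4²/30 = 24/5 kN·m
  R_B = 7w₀L/20 = 7·9·4/20 = 63/5 kN
  M_B = -w₀L²/20 = -9·4²/20 = -36/5 kN·m
Superposition: R_A = 10577/480 kN, M_A = 969/80 kN·m, R_B = 4303/480 kN, M_B = -953/240 kN·m

R_A = 10577/480 kN, M_A = 969/80 kN·m, R_B = 4303/480 kN, M_B = -953/240 kN·m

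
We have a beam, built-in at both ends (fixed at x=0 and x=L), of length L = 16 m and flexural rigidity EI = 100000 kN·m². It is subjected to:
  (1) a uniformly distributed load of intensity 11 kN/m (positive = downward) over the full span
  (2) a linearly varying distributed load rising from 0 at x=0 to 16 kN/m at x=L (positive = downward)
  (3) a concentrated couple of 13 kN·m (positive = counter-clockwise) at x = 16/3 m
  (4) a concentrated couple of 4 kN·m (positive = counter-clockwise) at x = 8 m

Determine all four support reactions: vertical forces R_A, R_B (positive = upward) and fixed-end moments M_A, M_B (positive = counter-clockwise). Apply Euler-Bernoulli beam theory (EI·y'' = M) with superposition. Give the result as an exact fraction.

Load 1 — uniform load w=11 kN/m over full span:
  R_A = wL/2 = 11·16/2 = 88 kN
  M_A = wL²/12 = 11·16²/12 = 704/3 kN·m
  R_B = wL/2 = 11·16/2 = 88 kN
  M_B = -wL²/12 = -11·16²/12 = -704/3 kN·m
Load 2 — triangular load w₀=16 kN/m (0→w₀ over full span):
  R_A = 3w₀L/20 = 3·16·16/20 = 192/5 kN
  M_A = w₀L²/30 = 16·16²/30 = 2048/15 kN·m
  R_B = 7w₀L/20 = 7·16·16/20 = 448/5 kN
  M_B = -w₀L²/20 = -16·16²/20 = -1024/5 kN·m
Load 3 — applied couple M₀=13 kN·m at a=16/3 m (b=L-a=32/3):
  R_A = 6M₀ab/L³ = 6·13·(16/3)·(32/3)/16³ = 13/12 kN
  M_A = M₀b(2a-b)/L² = 13·(32/3)·(2·(16/3)-(32/3))/16² = 0 kN·m
  R_B = -6M₀ab/L³ = -6·13·(16/3)·(32/3)/16³ = -13/12 kN
  M_B = M₀a(2b-a)/L² = 13·(16/3)·(2·(32/3)-(16/3))/16² = 13/3 kN·m
Load 4 — applied couple M₀=4 kN·m at a=8 m (b=L-a=8):
  R_A = 6M₀ab/L³ = 6·4·8·8/16³ = 3/8 kN
  M_A = M₀b(2a-b)/L² = 4·8·(2·8-8)/16² = 1 kN·m
  R_B = -6M₀ab/L³ = -6·4·8·8/16³ = -3/8 kN
  M_B = M₀a(2b-a)/L² = 4·8·(2·8-8)/16² = 1 kN·m
Superposition: R_A = 15343/120 kN, M_A = 1861/5 kN·m, R_B = 21137/120 kN, M_B = -6512/15 kN·m

R_A = 15343/120 kN, M_A = 1861/5 kN·m, R_B = 21137/120 kN, M_B = -6512/15 kN·m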